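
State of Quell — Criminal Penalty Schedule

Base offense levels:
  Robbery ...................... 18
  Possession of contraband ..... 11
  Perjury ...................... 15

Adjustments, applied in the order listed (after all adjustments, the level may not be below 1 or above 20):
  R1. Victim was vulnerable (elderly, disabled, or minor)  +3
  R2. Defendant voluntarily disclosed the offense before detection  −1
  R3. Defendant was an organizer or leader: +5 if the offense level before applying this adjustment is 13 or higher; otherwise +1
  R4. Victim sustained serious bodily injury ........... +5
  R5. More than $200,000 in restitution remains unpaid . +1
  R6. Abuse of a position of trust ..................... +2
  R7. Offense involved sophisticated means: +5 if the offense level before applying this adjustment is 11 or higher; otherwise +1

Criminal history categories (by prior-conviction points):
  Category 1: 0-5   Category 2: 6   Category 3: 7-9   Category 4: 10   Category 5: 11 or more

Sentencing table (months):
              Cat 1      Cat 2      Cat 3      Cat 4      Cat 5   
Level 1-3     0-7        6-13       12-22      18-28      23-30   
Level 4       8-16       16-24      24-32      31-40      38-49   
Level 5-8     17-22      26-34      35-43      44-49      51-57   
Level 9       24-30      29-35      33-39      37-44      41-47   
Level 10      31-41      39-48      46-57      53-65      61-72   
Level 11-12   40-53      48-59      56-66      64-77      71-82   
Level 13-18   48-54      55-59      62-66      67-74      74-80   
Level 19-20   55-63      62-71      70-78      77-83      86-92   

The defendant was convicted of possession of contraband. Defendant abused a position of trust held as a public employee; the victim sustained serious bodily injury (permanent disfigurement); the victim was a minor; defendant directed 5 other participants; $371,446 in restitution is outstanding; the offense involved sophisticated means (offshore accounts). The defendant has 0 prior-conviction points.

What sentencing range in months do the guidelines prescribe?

55-63 months

Base offense level for possession of contraband: 11.
R1 applies: 11 + 3 = 14.
R2 does not apply.
R3 applies (level before this adjustment is 14 ≥ 13, so +5): 14 + 5 = 19.
R4 applies: 19 + 5 = 24.
R5 applies: 24 + 1 = 25.
R6 applies: 25 + 2 = 27.
R7 applies (level before this adjustment is 27 ≥ 11, so +5): 27 + 5 = 32.
Level 32 exceeds the maximum of 20; capped at 20.
Final offense level: 20.
Criminal history: 0 prior points → Category 1 (0-5).
Level 20 falls in the 19-20 band.
Grid: Level 19-20 × Category 1 = 55-63 months.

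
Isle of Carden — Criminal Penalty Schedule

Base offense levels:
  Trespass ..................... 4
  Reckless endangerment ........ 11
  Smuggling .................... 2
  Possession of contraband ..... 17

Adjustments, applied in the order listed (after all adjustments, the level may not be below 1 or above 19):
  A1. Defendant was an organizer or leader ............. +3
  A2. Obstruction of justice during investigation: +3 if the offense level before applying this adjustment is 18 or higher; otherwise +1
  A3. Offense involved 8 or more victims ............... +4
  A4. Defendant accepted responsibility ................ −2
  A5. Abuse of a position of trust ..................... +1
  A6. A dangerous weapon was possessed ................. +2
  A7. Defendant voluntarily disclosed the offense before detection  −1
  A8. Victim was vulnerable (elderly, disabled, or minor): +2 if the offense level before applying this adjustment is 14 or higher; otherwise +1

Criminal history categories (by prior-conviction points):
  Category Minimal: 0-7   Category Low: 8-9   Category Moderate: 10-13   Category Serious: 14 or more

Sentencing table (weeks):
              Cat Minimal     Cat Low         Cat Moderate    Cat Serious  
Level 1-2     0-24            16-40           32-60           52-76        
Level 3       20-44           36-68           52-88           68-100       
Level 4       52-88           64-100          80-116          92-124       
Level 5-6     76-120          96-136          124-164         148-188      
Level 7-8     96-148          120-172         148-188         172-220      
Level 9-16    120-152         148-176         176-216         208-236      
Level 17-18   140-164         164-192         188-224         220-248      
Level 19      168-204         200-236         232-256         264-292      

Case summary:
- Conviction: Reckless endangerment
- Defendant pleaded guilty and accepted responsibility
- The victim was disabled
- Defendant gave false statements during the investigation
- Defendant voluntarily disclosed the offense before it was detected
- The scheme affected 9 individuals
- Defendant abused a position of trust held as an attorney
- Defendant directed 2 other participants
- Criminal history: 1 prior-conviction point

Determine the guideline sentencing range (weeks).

Base offense level for reckless endangerment: 11.
A1 applies: 11 + 3 = 14.
A2 applies (level before this adjustment is 14 < 18, so +1): 14 + 1 = 15.
A3 applies: 15 + 4 = 19.
A4 applies: 19 − 2 = 17.
A5 applies: 17 + 1 = 18.
A6 does not apply.
A7 applies: 18 − 1 = 17.
A8 applies (level before this adjustment is 17 ≥ 14, so +2): 17 + 2 = 19.
Final offense level: 19.
Criminal history: 1 prior point → Category Minimal (0-7).
Level 19 falls in the 19 band.
Grid: Level 19 × Category Minimal = 168-204 weeks.

168-204 weeks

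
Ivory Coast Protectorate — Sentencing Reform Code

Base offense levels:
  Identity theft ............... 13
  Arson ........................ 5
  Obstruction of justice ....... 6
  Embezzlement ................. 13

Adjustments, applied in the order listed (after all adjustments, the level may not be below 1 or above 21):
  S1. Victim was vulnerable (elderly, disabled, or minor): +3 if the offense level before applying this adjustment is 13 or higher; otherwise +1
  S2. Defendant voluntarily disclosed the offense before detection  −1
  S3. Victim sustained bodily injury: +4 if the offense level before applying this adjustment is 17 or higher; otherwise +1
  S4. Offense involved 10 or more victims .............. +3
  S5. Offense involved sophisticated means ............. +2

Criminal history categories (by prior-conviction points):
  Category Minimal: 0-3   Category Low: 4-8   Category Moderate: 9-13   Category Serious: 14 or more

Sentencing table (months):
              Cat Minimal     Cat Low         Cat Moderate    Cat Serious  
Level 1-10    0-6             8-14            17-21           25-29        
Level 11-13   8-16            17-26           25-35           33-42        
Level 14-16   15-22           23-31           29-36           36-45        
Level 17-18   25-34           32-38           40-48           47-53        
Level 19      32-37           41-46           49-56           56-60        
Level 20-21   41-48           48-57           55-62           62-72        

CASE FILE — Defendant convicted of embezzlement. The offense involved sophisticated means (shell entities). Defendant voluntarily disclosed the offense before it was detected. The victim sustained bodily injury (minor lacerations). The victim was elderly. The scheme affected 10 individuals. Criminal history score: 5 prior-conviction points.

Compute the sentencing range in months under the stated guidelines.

Base offense level for embezzlement: 13.
S1 applies (level before this adjustment is 13 ≥ 13, so +3): 13 + 3 = 16.
S2 applies: 16 − 1 = 15.
S3 applies (level before this adjustment is 15 < 17, so +1): 15 + 1 = 16.
S4 applies: 16 + 3 = 19.
S5 applies: 19 + 2 = 21.
Final offense level: 21.
Criminal history: 5 prior points → Category Low (4-8).
Level 21 falls in the 20-21 band.
Grid: Level 20-21 × Category Low = 48-57 months.

48-57 months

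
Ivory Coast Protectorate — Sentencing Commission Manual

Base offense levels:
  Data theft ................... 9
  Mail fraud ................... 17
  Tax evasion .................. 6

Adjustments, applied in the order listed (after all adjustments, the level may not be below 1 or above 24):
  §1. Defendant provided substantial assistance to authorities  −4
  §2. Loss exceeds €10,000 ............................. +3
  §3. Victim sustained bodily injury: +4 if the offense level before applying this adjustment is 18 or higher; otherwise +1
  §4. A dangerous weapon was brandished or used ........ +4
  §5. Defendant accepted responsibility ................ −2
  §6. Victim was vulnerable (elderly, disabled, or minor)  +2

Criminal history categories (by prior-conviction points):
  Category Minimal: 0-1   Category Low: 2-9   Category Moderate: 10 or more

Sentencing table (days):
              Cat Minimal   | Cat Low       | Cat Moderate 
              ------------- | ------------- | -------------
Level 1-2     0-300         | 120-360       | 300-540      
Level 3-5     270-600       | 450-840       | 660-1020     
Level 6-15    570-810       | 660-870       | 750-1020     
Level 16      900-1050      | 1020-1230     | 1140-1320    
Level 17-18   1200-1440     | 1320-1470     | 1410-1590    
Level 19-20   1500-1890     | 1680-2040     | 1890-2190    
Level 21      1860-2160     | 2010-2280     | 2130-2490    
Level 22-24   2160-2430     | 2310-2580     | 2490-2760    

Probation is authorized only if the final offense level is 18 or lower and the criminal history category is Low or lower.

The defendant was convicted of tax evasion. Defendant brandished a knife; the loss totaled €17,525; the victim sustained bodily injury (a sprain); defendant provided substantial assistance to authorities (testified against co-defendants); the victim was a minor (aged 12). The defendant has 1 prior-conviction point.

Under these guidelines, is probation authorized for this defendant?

Base offense level for tax evasion: 6.
§1 applies: 6 − 4 = 2.
§2 applies: 2 + 3 = 5.
§3 applies (level before this adjustment is 5 < 18, so +1): 5 + 1 = 6.
§4 applies: 6 + 4 = 10.
§5 does not apply.
§6 applies: 10 + 2 = 12.
Final offense level: 12.
Criminal history: 1 prior point → Category Minimal (0-1).
Level 12 falls in the 6-15 band.
Grid: Level 6-15 × Category Minimal = 570-810 days.
Probation check: level 12 ≤ 18 and category Minimal ≤ Low → eligible.

Yes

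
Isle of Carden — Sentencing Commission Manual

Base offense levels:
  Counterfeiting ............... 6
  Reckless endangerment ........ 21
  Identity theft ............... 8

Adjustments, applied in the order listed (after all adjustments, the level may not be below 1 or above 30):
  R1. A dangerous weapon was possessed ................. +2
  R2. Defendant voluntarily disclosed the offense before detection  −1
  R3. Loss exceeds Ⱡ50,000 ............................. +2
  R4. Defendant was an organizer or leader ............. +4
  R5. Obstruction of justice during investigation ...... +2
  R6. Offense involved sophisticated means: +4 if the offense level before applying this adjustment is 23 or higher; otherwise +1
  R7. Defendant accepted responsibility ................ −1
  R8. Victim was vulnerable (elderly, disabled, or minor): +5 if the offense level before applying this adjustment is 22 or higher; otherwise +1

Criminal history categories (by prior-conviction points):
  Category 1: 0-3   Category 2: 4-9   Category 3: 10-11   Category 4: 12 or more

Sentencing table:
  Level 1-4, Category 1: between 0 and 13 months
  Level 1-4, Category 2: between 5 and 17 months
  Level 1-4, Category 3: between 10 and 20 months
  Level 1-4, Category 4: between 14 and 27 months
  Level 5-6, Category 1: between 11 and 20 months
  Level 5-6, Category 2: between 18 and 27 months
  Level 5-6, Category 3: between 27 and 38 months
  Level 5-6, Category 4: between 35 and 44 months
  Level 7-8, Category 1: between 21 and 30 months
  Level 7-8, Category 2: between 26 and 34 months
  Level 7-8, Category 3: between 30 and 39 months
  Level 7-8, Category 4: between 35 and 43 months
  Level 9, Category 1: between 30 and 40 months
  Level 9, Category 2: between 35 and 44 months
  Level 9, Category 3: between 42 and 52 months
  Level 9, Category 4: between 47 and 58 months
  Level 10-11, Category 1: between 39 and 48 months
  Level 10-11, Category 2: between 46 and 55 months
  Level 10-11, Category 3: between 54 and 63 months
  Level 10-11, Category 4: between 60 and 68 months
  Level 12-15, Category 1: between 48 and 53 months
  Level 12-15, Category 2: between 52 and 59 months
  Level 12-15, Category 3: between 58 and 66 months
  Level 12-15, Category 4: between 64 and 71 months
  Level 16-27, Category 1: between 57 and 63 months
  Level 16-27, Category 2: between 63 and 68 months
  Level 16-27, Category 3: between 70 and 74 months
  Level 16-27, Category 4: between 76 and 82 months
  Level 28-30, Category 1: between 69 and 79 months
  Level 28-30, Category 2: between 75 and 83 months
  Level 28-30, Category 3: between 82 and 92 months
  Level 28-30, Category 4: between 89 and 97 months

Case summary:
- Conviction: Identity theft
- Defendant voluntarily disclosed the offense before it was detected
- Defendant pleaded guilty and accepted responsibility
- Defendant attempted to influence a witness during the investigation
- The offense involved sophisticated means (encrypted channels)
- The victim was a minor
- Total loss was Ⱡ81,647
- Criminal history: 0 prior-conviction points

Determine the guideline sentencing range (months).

48-53 months

Base offense level for identity theft: 8.
R2 applies: 8 − 1 = 7.
R3 applies: 7 + 2 = 9.
R4 does not apply.
R5 applies: 9 + 2 = 11.
R6 applies (level before this adjustment is 11 < 23, so +1): 11 + 1 = 12.
R7 applies: 12 − 1 = 11.
R8 applies (level before this adjustment is 11 < 22, so +1): 11 + 1 = 12.
Final offense level: 12.
Criminal history: 0 prior points → Category 1 (0-3).
Level 12 falls in the 12-15 band.
Grid: Level 12-15 × Category 1 = 48-53 months.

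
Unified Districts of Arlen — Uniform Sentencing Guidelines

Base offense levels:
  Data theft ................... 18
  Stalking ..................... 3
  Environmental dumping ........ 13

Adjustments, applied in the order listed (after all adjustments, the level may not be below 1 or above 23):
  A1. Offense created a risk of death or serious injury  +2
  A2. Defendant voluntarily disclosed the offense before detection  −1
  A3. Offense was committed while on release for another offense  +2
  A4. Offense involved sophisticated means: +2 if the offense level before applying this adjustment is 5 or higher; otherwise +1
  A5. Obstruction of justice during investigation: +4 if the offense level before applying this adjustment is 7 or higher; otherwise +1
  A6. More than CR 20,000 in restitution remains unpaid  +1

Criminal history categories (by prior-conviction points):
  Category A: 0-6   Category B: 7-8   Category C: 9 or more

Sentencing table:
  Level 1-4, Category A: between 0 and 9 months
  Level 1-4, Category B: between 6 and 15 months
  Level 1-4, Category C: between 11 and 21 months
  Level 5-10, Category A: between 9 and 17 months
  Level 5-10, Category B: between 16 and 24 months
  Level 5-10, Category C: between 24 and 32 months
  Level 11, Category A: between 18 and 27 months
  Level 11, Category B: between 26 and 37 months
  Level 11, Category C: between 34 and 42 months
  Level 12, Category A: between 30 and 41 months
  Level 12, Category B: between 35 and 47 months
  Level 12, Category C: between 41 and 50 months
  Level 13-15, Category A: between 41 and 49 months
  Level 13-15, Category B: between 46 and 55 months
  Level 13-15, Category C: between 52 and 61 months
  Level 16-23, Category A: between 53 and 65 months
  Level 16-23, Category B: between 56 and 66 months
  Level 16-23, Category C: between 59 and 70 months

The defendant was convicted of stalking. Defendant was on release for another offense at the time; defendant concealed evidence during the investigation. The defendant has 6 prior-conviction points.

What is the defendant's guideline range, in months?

Base offense level for stalking: 3.
A1 does not apply.
A3 applies: 3 + 2 = 5.
A4 does not apply.
A5 applies (level before this adjustment is 5 < 7, so +1): 5 + 1 = 6.
Final offense level: 6.
Criminal history: 6 prior points → Category A (0-6).
Level 6 falls in the 5-10 band.
Grid: Level 5-10 × Category A = 9-17 months.

9-17 months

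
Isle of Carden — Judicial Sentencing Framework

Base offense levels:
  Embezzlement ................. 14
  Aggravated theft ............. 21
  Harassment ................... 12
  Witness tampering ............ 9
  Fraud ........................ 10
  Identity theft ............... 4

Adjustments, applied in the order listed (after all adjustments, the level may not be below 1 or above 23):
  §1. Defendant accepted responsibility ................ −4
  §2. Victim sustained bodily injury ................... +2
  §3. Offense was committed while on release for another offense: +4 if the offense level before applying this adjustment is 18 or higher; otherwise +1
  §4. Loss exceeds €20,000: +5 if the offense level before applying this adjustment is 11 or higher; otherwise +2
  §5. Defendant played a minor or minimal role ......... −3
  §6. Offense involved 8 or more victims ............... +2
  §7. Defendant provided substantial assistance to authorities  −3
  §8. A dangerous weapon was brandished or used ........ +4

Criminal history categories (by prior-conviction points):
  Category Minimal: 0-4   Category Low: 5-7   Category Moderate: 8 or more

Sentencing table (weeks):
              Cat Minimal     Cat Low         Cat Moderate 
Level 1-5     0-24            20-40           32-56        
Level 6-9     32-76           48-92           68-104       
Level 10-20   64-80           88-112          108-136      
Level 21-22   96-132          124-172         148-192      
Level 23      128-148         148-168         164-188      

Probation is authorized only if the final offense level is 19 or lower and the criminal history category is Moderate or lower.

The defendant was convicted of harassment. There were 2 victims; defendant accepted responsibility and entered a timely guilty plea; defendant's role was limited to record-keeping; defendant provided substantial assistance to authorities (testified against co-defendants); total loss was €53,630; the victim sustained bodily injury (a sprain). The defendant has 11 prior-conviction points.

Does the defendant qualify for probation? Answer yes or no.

Yes

Base offense level for harassment: 12.
§1 applies: 12 − 4 = 8.
§2 applies: 8 + 2 = 10.
§4 applies (level before this adjustment is 10 < 11, so +2): 10 + 2 = 12.
§5 applies: 12 − 3 = 9.
§7 applies: 9 − 3 = 6.
Final offense level: 6.
Criminal history: 11 prior points → Category Moderate (8+).
Level 6 falls in the 6-9 band.
Grid: Level 6-9 × Category Moderate = 68-104 weeks.
Probation check: level 6 ≤ 19 and category Moderate ≤ Moderate → eligible.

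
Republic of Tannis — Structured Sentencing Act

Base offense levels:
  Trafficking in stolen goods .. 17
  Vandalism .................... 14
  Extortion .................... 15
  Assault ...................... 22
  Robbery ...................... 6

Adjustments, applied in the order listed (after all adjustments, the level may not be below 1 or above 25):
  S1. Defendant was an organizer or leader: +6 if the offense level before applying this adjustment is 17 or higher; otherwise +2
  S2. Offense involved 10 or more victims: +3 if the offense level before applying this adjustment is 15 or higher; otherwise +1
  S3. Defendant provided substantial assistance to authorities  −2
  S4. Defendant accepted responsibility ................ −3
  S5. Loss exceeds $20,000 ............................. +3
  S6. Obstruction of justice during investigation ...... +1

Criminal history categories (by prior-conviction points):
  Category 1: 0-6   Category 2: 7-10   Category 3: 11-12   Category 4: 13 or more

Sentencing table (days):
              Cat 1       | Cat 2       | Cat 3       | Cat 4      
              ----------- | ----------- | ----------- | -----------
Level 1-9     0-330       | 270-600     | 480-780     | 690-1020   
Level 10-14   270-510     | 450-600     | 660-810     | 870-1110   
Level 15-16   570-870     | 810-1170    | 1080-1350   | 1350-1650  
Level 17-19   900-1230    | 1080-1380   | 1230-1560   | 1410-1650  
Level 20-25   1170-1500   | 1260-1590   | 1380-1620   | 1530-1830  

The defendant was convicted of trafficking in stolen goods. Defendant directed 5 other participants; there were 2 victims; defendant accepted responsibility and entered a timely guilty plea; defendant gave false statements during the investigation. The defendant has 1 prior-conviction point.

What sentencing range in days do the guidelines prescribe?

1170-1500 days

Base offense level for trafficking in stolen goods: 17.
S1 applies (level before this adjustment is 17 ≥ 17, so +6): 17 + 6 = 23.
S3 does not apply.
S4 applies: 23 − 3 = 20.
S5 does not apply.
S6 applies: 20 + 1 = 21.
Final offense level: 21.
Criminal history: 1 prior point → Category 1 (0-6).
Level 21 falls in the 20-25 band.
Grid: Level 20-25 × Category 1 = 1170-1500 days.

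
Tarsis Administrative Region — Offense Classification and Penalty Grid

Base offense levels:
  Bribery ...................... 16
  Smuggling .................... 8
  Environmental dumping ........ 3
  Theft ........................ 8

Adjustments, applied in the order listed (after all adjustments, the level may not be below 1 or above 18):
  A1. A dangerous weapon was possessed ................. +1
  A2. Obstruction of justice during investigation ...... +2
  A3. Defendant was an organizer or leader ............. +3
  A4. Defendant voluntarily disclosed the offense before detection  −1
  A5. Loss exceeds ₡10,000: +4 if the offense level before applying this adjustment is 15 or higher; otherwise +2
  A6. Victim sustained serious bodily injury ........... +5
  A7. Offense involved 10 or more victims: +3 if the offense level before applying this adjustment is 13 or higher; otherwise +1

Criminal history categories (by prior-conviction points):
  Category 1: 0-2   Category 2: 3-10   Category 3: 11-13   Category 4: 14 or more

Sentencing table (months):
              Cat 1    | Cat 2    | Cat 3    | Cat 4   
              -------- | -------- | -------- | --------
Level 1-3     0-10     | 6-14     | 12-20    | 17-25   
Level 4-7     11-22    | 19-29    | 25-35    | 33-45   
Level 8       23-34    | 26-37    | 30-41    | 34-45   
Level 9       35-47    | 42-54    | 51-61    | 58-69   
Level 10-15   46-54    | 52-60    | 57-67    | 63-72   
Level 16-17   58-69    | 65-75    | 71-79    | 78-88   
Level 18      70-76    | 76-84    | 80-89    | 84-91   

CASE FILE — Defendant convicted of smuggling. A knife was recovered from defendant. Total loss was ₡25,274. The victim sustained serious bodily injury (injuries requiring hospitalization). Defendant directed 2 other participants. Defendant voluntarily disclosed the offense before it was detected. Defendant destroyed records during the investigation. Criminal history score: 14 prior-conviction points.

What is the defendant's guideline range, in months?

Base offense level for smuggling: 8.
A1 applies: 8 + 1 = 9.
A2 applies: 9 + 2 = 11.
A3 applies: 11 + 3 = 14.
A4 applies: 14 − 1 = 13.
A5 applies (level before this adjustment is 13 < 15, so +2): 13 + 2 = 15.
A6 applies: 15 + 5 = 20.
A7 does not apply.
Level 20 exceeds the maximum of 18; capped at 18.
Final offense level: 18.
Criminal history: 14 prior points → Category 4 (14+).
Level 18 falls in the 18 band.
Grid: Level 18 × Category 4 = 84-91 months.

84-91 months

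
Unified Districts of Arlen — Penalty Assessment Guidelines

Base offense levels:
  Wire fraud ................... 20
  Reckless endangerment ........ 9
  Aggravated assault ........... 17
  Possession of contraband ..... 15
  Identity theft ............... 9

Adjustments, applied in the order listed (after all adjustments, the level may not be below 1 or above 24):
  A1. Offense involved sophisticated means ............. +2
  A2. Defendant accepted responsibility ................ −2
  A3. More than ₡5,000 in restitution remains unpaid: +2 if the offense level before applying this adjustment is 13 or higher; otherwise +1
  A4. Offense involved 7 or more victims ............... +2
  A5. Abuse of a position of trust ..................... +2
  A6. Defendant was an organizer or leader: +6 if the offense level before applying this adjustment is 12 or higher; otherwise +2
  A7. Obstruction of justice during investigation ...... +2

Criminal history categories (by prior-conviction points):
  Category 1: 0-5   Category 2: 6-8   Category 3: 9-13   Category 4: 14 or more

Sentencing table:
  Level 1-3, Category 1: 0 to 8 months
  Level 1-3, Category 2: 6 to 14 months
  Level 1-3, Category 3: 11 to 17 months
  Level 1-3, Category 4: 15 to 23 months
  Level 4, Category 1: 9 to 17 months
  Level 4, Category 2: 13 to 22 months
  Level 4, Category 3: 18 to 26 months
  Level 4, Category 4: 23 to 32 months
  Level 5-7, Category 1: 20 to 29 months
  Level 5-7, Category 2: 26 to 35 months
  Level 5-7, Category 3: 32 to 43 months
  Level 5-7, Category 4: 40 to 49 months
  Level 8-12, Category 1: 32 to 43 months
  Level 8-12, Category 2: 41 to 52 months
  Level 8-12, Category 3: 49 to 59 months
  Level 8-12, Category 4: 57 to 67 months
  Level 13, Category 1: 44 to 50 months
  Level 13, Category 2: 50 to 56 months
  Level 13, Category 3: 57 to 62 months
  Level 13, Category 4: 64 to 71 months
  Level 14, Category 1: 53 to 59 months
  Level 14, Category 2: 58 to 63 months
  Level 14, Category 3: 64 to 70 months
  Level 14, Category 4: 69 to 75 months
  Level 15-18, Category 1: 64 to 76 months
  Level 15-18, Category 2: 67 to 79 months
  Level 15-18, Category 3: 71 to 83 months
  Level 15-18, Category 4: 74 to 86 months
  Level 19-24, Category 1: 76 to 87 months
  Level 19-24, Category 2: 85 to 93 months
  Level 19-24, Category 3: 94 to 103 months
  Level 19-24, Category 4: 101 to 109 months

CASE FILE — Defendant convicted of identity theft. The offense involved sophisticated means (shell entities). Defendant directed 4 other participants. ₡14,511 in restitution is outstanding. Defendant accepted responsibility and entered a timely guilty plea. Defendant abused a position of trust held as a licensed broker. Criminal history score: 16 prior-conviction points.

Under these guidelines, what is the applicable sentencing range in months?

Base offense level for identity theft: 9.
A1 applies: 9 + 2 = 11.
A2 applies: 11 − 2 = 9.
A3 applies (level before this adjustment is 9 < 13, so +1): 9 + 1 = 10.
A5 applies: 10 + 2 = 12.
A6 applies (level before this adjustment is 12 ≥ 12, so +6): 12 + 6 = 18.
Final offense level: 18.
Criminal history: 16 prior points → Category 4 (14+).
Level 18 falls in the 15-18 band.
Grid: Level 15-18 × Category 4 = 74-86 months.

74-86 months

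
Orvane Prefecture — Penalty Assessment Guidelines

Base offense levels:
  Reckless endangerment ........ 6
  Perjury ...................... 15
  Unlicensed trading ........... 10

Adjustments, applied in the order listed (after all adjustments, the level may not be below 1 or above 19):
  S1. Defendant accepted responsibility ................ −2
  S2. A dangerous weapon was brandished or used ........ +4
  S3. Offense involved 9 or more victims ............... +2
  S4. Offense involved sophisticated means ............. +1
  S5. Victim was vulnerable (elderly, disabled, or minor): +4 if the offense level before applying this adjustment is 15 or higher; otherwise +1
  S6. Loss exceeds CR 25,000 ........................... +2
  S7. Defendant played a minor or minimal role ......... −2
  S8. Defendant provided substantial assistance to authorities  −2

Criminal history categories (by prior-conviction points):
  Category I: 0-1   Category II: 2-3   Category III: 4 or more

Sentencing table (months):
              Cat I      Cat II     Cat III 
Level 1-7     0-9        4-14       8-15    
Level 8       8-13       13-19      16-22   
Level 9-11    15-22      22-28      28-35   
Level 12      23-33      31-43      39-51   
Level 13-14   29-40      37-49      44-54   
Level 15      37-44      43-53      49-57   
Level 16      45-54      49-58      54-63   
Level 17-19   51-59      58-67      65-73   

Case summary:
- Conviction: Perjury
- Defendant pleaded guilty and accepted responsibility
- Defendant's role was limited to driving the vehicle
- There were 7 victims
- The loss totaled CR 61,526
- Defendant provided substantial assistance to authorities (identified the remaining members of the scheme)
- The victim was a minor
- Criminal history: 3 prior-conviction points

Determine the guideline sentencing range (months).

Base offense level for perjury: 15.
S1 applies: 15 − 2 = 13.
S5 applies (level before this adjustment is 13 < 15, so +1): 13 + 1 = 14.
S6 applies: 14 + 2 = 16.
S7 applies: 16 − 2 = 14.
S8 applies: 14 − 2 = 12.
Final offense level: 12.
Criminal history: 3 prior points → Category II (2-3).
Level 12 falls in the 12 band.
Grid: Level 12 × Category II = 31-43 months.

31-43 months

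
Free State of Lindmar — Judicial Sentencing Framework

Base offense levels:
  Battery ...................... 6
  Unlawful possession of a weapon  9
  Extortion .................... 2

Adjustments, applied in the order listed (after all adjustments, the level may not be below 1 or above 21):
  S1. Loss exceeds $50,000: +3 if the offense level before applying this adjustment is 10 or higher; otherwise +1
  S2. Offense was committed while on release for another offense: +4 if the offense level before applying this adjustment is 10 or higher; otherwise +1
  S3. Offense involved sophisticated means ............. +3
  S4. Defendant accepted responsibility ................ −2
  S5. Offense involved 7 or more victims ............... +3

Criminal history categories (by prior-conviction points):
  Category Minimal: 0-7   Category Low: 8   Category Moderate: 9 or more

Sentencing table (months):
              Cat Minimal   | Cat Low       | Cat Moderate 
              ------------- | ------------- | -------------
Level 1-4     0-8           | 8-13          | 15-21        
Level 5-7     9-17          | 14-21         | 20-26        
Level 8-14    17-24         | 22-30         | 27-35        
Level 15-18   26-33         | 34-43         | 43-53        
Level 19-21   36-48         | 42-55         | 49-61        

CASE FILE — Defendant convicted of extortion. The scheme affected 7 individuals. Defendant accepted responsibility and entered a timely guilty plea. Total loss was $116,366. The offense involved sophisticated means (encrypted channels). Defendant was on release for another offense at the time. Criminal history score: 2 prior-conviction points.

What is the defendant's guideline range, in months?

17-24 months

Base offense level for extortion: 2.
S1 applies (level before this adjustment is 2 < 10, so +1): 2 + 1 = 3.
S2 applies (level before this adjustment is 3 < 10, so +1): 3 + 1 = 4.
S3 applies: 4 + 3 = 7.
S4 applies: 7 − 2 = 5.
S5 applies: 5 + 3 = 8.
Final offense level: 8.
Criminal history: 2 prior points → Category Minimal (0-7).
Level 8 falls in the 8-14 band.
Grid: Level 8-14 × Category Minimal = 17-24 months.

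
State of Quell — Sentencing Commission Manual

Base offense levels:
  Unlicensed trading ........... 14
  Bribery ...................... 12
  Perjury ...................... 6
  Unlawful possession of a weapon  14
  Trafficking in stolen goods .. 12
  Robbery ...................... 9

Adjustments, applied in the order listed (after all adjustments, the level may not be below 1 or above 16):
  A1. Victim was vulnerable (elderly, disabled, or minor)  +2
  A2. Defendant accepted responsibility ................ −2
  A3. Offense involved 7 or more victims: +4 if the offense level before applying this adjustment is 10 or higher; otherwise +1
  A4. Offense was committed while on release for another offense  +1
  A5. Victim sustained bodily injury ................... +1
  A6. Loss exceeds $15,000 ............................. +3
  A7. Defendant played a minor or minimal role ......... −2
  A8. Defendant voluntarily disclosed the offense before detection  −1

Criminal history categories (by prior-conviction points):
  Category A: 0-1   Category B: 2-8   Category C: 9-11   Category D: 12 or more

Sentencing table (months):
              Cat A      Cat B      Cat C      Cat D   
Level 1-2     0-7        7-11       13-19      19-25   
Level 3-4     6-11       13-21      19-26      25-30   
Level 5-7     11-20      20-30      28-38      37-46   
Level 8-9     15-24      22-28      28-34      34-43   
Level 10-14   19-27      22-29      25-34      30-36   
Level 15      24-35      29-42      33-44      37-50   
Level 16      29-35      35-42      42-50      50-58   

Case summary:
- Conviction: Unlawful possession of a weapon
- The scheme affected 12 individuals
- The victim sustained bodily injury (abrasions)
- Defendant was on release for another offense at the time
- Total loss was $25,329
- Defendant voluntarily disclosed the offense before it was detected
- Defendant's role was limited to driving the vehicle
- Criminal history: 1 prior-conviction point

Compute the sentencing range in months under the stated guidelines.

29-35 months

Base offense level for unlawful possession of a weapon: 14.
A1 does not apply.
A2 does not apply.
A3 applies (level before this adjustment is 14 ≥ 10, so +4): 14 + 4 = 18.
A4 applies: 18 + 1 = 19.
A5 applies: 19 + 1 = 20.
A6 applies: 20 + 3 = 23.
A7 applies: 23 − 2 = 21.
A8 applies: 21 − 1 = 20.
Level 20 exceeds the maximum of 16; capped at 16.
Final offense level: 16.
Criminal history: 1 prior point → Category A (0-1).
Level 16 falls in the 16 band.
Grid: Level 16 × Category A = 29-35 months.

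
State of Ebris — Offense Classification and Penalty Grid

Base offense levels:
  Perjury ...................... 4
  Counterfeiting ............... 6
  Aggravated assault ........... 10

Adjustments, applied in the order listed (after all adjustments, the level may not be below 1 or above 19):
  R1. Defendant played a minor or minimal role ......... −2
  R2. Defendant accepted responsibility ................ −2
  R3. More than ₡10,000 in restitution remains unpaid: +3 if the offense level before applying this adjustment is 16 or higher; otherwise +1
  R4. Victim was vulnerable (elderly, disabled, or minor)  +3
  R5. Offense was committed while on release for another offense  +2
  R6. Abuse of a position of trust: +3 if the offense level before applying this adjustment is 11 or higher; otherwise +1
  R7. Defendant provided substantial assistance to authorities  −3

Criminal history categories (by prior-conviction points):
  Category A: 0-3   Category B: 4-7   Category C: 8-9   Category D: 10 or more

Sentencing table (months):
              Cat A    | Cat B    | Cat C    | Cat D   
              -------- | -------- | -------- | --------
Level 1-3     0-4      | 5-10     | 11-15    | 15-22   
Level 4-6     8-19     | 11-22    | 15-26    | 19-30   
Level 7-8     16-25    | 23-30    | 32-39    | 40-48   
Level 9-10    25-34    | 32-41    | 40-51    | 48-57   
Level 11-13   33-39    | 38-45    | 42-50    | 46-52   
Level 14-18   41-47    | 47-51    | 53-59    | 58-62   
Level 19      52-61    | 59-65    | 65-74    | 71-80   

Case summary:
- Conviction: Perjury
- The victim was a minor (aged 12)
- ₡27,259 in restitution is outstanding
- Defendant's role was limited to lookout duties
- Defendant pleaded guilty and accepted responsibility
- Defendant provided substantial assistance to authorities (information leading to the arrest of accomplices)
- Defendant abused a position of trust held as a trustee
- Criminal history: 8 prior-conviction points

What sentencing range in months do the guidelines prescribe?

Base offense level for perjury: 4.
R1 applies: 4 − 2 = 2.
R2 applies: 2 − 2 = 0.
R3 applies (level before this adjustment is 0 < 16, so +1): 0 + 1 = 1.
R4 applies: 1 + 3 = 4.
R5 does not apply.
R6 applies (level before this adjustment is 4 < 11, so +1): 4 + 1 = 5.
R7 applies: 5 − 3 = 2.
Final offense level: 2.
Criminal history: 8 prior points → Category C (8-9).
Level 2 falls in the 1-3 band.
Grid: Level 1-3 × Category C = 11-15 months.

11-15 months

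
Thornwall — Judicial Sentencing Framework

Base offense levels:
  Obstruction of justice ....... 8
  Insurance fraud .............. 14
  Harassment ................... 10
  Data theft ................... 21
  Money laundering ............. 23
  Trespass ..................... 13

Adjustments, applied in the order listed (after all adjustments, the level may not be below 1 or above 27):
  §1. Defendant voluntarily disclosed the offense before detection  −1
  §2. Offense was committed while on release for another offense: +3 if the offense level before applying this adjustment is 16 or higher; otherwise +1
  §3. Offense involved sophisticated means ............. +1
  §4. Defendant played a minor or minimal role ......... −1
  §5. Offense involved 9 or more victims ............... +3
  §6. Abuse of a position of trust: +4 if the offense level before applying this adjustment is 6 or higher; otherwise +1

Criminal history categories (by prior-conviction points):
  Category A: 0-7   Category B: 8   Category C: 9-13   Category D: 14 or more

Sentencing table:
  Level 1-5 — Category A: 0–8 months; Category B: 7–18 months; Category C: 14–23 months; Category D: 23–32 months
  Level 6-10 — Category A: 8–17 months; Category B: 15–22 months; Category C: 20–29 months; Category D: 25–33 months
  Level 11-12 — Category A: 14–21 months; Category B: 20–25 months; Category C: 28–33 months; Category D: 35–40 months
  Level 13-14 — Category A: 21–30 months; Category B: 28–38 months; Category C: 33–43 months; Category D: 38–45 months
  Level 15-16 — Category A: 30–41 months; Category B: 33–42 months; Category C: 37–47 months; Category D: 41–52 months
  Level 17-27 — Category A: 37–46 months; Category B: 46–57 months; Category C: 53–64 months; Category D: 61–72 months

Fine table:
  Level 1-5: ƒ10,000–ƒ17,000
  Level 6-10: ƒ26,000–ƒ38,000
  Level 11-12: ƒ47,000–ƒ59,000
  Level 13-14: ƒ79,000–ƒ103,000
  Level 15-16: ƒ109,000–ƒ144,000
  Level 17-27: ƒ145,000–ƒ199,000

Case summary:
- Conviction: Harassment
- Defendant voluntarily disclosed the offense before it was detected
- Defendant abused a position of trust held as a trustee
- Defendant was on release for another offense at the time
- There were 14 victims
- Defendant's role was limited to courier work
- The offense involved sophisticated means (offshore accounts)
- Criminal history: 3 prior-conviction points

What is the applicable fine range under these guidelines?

Base offense level for harassment: 10.
§1 applies: 10 − 1 = 9.
§2 applies (level before this adjustment is 9 < 16, so +1): 9 + 1 = 10.
§3 applies: 10 + 1 = 11.
§4 applies: 11 − 1 = 10.
§5 applies: 10 + 3 = 13.
§6 applies (level before this adjustment is 13 ≥ 6, so +4): 13 + 4 = 17.
Final offense level: 17.
Level 17 falls in the 17-27 band.
Fine table: Level 17-27 → ƒ145,000–ƒ199,000.

ƒ145,000–ƒ199,000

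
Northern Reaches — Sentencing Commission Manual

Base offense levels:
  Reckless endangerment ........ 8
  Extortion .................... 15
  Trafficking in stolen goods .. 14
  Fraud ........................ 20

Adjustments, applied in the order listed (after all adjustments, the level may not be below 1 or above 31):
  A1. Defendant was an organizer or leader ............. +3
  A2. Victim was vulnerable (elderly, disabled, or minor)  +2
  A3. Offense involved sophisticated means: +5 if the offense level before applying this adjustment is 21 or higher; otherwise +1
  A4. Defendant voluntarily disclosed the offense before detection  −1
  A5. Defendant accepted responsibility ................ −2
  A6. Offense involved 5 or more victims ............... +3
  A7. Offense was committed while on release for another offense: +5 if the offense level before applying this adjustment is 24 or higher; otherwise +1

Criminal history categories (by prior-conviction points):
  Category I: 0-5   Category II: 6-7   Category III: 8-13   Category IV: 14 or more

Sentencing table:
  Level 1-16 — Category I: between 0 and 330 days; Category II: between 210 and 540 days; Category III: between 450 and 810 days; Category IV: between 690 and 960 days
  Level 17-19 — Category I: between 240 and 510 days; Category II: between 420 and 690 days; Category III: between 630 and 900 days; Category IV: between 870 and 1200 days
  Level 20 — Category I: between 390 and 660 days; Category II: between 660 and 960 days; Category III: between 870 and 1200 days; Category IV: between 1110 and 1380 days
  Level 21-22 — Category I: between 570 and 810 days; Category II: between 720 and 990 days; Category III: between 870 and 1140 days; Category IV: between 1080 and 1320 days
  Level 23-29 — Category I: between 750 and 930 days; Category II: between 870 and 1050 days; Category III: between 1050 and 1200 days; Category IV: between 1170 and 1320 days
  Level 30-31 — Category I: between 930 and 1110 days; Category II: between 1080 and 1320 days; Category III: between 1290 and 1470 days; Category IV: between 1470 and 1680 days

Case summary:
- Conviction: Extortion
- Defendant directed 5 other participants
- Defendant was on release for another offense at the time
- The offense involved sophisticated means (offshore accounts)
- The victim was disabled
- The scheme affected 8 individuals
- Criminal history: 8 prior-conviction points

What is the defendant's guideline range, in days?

1050-1200 days

Base offense level for extortion: 15.
A1 applies: 15 + 3 = 18.
A2 applies: 18 + 2 = 20.
A3 applies (level before this adjustment is 20 < 21, so +1): 20 + 1 = 21.
A5 does not apply.
A6 applies: 21 + 3 = 24.
A7 applies (level before this adjustment is 24 ≥ 24, so +5): 24 + 5 = 29.
Final offense level: 29.
Criminal history: 8 prior points → Category III (8-13).
Level 29 falls in the 23-29 band.
Grid: Level 23-29 × Category III = 1050-1200 days.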